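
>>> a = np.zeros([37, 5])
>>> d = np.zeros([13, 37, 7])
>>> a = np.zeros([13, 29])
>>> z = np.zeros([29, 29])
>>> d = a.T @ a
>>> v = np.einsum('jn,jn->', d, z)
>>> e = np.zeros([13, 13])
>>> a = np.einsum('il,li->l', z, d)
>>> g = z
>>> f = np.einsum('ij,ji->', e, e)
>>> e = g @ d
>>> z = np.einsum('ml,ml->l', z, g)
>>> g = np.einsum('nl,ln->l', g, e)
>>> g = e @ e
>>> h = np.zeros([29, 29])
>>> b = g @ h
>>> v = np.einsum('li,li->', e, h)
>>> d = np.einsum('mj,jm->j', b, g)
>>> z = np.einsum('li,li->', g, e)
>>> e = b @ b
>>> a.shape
(29,)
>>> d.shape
(29,)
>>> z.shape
()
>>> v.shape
()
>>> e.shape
(29, 29)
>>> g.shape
(29, 29)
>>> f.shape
()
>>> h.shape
(29, 29)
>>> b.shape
(29, 29)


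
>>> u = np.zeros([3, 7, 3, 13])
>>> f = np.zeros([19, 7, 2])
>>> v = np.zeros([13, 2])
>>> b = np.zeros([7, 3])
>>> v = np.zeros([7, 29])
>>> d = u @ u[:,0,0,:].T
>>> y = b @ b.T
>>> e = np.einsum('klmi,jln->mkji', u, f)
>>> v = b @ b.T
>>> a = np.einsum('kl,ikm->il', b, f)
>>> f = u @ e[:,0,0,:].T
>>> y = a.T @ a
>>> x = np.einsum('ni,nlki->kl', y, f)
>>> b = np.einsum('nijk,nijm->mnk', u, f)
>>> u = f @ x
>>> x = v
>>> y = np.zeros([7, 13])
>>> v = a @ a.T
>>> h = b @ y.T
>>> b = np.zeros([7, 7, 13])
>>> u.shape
(3, 7, 3, 7)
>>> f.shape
(3, 7, 3, 3)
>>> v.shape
(19, 19)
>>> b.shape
(7, 7, 13)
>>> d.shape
(3, 7, 3, 3)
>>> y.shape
(7, 13)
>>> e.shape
(3, 3, 19, 13)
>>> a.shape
(19, 3)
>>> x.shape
(7, 7)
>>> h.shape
(3, 3, 7)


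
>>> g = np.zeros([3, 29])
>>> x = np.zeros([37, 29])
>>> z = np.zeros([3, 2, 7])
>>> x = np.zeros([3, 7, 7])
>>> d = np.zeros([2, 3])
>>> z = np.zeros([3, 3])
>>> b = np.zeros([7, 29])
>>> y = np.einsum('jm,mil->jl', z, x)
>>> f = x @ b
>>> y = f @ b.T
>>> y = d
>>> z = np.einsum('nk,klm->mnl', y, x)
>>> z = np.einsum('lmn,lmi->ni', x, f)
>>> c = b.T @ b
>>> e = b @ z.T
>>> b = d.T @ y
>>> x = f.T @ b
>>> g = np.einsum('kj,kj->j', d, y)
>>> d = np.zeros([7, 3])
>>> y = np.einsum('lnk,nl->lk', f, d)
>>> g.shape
(3,)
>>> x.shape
(29, 7, 3)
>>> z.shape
(7, 29)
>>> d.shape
(7, 3)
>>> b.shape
(3, 3)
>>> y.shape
(3, 29)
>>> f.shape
(3, 7, 29)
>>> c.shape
(29, 29)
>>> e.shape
(7, 7)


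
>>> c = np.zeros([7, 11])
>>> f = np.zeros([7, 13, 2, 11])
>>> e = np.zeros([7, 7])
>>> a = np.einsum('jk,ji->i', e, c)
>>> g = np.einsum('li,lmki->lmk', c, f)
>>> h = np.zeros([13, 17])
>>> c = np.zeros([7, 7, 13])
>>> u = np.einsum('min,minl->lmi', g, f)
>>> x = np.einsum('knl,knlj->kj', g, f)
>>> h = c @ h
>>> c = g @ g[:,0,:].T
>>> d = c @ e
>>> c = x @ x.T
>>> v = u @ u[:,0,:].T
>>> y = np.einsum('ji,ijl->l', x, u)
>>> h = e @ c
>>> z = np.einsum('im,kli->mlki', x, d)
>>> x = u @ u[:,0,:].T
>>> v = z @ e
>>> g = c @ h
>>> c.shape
(7, 7)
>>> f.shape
(7, 13, 2, 11)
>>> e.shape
(7, 7)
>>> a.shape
(11,)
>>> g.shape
(7, 7)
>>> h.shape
(7, 7)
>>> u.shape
(11, 7, 13)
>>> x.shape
(11, 7, 11)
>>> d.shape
(7, 13, 7)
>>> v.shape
(11, 13, 7, 7)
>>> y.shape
(13,)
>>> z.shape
(11, 13, 7, 7)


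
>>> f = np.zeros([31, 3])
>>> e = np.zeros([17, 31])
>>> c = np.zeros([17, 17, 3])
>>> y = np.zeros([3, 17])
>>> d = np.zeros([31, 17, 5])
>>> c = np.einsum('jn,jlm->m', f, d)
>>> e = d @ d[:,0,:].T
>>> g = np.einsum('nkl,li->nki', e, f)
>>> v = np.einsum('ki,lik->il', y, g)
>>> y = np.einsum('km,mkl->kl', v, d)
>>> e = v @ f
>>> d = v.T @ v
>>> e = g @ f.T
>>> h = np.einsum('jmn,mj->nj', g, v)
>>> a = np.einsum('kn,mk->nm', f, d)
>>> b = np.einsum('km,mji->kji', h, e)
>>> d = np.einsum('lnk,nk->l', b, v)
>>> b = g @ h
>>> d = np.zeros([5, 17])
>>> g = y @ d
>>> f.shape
(31, 3)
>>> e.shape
(31, 17, 31)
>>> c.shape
(5,)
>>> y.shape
(17, 5)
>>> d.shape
(5, 17)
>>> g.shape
(17, 17)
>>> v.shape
(17, 31)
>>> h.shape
(3, 31)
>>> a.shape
(3, 31)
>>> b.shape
(31, 17, 31)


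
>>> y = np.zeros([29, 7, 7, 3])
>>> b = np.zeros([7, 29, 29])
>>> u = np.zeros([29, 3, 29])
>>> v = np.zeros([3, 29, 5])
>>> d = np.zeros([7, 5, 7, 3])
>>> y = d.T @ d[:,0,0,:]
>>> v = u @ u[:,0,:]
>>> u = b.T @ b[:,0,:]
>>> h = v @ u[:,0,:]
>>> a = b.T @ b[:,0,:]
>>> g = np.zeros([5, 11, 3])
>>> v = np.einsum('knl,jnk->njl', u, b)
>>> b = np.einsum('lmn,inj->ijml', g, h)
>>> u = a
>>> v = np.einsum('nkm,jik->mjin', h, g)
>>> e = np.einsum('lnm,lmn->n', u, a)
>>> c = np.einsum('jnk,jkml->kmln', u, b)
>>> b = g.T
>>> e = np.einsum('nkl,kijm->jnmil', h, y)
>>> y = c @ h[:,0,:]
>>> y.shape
(29, 11, 5, 29)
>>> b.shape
(3, 11, 5)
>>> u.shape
(29, 29, 29)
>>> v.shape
(29, 5, 11, 29)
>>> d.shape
(7, 5, 7, 3)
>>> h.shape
(29, 3, 29)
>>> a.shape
(29, 29, 29)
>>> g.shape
(5, 11, 3)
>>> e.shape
(5, 29, 3, 7, 29)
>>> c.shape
(29, 11, 5, 29)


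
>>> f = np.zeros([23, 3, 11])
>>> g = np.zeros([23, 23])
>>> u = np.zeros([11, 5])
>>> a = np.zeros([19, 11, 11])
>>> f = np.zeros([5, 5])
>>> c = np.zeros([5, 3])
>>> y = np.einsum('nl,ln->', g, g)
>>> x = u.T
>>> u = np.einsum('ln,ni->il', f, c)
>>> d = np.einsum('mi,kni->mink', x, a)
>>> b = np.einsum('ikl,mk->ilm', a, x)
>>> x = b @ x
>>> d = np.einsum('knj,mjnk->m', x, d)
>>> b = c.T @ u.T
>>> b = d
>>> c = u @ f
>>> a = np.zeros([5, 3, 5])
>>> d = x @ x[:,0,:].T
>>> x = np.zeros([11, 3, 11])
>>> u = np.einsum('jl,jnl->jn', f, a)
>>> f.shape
(5, 5)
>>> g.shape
(23, 23)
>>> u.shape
(5, 3)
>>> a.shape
(5, 3, 5)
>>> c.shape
(3, 5)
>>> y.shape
()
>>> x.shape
(11, 3, 11)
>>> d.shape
(19, 11, 19)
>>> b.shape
(5,)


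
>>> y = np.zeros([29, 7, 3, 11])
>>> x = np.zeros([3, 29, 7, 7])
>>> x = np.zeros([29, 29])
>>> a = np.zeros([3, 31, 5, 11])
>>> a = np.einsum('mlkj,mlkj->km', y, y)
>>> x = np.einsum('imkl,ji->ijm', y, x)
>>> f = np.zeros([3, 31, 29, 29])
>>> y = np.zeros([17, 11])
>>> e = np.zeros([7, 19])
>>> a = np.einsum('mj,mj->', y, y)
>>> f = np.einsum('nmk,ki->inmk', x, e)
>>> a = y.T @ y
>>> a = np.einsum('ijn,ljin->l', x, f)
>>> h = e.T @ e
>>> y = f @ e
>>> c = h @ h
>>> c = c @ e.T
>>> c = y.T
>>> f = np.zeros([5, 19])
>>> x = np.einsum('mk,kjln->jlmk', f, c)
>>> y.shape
(19, 29, 29, 19)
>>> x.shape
(29, 29, 5, 19)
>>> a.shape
(19,)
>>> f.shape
(5, 19)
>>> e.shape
(7, 19)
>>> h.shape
(19, 19)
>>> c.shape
(19, 29, 29, 19)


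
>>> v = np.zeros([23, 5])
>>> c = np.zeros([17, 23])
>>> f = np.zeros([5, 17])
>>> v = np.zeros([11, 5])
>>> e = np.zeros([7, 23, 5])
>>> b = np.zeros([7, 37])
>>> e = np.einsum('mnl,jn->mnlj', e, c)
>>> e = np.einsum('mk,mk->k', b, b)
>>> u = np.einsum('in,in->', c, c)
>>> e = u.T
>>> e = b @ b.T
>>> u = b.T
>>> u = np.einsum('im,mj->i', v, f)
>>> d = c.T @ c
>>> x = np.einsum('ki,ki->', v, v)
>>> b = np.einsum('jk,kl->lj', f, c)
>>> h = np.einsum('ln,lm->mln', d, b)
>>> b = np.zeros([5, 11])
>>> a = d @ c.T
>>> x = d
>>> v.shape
(11, 5)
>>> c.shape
(17, 23)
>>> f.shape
(5, 17)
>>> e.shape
(7, 7)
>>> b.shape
(5, 11)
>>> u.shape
(11,)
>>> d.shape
(23, 23)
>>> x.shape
(23, 23)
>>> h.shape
(5, 23, 23)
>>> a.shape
(23, 17)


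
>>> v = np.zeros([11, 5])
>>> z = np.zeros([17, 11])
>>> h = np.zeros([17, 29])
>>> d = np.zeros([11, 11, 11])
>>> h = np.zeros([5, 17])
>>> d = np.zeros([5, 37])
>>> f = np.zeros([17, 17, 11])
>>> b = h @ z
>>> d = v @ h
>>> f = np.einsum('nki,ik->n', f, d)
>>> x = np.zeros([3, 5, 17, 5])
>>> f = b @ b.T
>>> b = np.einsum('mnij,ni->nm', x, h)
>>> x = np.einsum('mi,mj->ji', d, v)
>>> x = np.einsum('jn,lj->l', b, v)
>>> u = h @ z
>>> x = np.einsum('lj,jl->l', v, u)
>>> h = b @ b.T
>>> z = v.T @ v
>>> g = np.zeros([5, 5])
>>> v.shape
(11, 5)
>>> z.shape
(5, 5)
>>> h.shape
(5, 5)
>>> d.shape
(11, 17)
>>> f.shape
(5, 5)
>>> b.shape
(5, 3)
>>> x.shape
(11,)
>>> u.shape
(5, 11)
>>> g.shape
(5, 5)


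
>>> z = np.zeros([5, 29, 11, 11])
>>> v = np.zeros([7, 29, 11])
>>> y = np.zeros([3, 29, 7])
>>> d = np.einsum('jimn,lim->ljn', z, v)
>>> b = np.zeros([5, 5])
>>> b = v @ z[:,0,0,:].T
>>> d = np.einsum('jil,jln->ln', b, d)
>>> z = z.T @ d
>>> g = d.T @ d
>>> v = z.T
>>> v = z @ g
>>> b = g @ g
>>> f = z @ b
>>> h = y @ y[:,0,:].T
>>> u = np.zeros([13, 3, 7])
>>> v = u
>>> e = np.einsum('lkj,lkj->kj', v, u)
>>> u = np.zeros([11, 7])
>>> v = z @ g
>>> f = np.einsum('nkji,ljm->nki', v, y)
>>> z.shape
(11, 11, 29, 11)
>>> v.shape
(11, 11, 29, 11)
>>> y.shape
(3, 29, 7)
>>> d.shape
(5, 11)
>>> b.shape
(11, 11)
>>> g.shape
(11, 11)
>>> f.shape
(11, 11, 11)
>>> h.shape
(3, 29, 3)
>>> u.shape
(11, 7)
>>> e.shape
(3, 7)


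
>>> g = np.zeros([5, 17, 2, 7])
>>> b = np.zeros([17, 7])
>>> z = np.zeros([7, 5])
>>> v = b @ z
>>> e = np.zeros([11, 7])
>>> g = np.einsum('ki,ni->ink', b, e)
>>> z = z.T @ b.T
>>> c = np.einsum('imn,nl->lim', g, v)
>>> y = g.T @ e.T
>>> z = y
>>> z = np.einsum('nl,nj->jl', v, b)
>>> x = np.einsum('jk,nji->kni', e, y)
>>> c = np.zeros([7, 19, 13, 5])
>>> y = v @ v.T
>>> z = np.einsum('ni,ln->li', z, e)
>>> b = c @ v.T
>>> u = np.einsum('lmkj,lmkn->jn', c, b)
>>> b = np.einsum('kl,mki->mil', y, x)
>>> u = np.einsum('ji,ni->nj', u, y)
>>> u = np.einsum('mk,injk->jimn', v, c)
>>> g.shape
(7, 11, 17)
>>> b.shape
(7, 11, 17)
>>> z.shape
(11, 5)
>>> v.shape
(17, 5)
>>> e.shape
(11, 7)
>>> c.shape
(7, 19, 13, 5)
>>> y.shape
(17, 17)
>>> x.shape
(7, 17, 11)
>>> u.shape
(13, 7, 17, 19)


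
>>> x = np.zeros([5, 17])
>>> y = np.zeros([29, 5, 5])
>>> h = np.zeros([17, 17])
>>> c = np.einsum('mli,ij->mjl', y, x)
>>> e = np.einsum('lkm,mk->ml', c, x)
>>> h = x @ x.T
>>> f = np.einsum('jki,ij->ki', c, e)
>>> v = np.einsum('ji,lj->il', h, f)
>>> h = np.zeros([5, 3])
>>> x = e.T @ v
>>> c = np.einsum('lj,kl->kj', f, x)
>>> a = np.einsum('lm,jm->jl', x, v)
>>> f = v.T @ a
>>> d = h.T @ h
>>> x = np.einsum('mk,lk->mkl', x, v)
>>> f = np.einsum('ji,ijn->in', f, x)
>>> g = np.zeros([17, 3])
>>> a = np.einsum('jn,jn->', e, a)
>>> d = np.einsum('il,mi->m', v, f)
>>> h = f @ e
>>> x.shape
(29, 17, 5)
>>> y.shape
(29, 5, 5)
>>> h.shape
(29, 29)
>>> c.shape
(29, 5)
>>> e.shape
(5, 29)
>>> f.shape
(29, 5)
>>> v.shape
(5, 17)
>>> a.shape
()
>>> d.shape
(29,)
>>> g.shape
(17, 3)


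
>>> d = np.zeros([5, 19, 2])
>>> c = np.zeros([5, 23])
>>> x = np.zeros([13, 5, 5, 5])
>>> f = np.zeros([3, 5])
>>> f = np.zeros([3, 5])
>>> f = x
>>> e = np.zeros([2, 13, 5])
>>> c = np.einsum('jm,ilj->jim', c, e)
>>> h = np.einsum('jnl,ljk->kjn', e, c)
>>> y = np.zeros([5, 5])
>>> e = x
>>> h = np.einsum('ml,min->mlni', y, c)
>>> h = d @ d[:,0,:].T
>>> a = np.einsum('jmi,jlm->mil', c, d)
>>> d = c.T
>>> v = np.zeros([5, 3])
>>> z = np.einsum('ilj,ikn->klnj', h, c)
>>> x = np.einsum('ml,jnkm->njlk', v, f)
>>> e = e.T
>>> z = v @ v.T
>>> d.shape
(23, 2, 5)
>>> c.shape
(5, 2, 23)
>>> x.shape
(5, 13, 3, 5)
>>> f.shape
(13, 5, 5, 5)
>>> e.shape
(5, 5, 5, 13)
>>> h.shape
(5, 19, 5)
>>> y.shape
(5, 5)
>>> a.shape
(2, 23, 19)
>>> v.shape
(5, 3)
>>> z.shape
(5, 5)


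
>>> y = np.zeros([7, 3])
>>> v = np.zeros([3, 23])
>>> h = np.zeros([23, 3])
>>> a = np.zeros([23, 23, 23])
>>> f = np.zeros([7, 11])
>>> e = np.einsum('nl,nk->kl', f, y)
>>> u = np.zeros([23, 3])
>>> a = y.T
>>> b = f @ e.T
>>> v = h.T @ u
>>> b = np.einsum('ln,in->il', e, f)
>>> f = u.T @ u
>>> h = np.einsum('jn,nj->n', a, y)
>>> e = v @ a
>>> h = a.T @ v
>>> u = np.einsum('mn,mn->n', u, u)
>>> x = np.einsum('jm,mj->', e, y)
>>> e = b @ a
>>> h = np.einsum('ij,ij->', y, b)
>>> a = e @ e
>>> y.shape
(7, 3)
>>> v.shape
(3, 3)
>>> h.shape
()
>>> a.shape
(7, 7)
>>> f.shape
(3, 3)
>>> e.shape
(7, 7)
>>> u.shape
(3,)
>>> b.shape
(7, 3)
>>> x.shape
()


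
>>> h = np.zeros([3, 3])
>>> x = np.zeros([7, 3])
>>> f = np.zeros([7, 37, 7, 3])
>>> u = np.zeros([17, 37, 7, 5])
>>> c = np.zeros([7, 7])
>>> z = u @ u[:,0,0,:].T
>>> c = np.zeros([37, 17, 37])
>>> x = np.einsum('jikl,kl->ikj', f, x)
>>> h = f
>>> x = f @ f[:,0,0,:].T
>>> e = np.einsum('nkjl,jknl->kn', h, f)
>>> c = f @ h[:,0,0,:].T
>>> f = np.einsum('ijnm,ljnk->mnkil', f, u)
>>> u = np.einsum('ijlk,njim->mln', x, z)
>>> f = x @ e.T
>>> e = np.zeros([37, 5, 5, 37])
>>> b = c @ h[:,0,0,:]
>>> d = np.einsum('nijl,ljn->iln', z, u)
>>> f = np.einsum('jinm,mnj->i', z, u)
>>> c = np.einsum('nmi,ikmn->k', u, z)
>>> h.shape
(7, 37, 7, 3)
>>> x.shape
(7, 37, 7, 7)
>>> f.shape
(37,)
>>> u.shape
(17, 7, 17)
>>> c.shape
(37,)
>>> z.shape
(17, 37, 7, 17)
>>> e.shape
(37, 5, 5, 37)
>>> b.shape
(7, 37, 7, 3)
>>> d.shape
(37, 17, 17)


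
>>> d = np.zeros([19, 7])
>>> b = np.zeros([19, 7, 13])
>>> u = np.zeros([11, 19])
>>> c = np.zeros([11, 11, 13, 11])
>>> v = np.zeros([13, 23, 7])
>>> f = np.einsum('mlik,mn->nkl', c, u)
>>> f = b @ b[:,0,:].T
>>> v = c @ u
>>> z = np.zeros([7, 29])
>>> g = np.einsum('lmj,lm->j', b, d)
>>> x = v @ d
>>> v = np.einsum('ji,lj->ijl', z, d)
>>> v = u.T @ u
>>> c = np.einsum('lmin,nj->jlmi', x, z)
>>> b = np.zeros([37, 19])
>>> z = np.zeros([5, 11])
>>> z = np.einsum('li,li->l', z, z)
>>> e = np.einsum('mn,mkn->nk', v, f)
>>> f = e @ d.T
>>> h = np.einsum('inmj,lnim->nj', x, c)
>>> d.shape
(19, 7)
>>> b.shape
(37, 19)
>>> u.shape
(11, 19)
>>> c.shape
(29, 11, 11, 13)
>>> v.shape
(19, 19)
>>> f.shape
(19, 19)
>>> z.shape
(5,)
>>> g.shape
(13,)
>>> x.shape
(11, 11, 13, 7)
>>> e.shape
(19, 7)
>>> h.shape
(11, 7)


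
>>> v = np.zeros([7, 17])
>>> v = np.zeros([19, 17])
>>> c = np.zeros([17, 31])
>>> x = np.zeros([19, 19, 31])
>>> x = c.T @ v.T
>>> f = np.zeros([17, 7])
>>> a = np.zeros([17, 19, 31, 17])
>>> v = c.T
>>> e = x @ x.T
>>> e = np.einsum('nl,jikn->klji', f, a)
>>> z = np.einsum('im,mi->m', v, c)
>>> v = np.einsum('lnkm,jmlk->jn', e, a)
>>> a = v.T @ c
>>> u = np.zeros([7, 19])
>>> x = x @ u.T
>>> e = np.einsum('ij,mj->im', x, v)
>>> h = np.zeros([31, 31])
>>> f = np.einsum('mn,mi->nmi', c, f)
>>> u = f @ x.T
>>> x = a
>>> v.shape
(17, 7)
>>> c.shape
(17, 31)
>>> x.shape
(7, 31)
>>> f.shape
(31, 17, 7)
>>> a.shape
(7, 31)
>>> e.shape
(31, 17)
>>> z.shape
(17,)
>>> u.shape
(31, 17, 31)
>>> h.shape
(31, 31)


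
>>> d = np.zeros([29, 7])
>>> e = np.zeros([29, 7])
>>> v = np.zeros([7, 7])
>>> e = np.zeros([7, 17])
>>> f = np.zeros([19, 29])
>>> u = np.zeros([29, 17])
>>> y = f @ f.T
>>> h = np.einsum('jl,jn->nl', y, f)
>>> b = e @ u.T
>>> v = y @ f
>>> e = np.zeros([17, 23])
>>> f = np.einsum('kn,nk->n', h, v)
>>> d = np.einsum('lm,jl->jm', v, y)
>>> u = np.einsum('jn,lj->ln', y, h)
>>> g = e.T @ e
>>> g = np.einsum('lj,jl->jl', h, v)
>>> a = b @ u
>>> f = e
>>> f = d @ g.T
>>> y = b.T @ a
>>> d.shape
(19, 29)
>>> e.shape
(17, 23)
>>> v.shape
(19, 29)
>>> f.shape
(19, 19)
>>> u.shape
(29, 19)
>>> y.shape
(29, 19)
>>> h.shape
(29, 19)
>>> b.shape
(7, 29)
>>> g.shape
(19, 29)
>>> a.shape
(7, 19)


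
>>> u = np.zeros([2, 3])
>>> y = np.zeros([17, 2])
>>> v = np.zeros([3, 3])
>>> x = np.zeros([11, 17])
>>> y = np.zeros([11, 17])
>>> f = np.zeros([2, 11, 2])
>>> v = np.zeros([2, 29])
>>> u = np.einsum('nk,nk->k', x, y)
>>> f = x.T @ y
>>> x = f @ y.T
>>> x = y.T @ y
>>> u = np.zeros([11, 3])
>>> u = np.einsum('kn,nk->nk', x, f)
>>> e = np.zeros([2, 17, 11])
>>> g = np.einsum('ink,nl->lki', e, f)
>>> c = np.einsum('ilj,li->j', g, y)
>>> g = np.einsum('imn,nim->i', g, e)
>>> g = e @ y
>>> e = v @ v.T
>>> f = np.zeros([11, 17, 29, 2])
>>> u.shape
(17, 17)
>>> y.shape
(11, 17)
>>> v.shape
(2, 29)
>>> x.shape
(17, 17)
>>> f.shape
(11, 17, 29, 2)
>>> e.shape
(2, 2)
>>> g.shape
(2, 17, 17)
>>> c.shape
(2,)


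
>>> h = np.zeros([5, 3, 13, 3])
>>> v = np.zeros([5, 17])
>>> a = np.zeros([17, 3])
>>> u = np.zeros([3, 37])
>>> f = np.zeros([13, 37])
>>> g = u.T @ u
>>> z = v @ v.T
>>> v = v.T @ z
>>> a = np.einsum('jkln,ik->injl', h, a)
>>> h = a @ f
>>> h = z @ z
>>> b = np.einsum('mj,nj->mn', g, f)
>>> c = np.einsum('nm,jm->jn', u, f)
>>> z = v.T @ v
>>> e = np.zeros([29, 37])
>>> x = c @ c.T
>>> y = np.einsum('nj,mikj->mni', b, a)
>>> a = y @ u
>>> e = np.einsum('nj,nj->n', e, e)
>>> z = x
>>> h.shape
(5, 5)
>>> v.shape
(17, 5)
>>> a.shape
(17, 37, 37)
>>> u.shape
(3, 37)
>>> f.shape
(13, 37)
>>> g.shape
(37, 37)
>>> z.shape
(13, 13)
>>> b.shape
(37, 13)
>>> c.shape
(13, 3)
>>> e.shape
(29,)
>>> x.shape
(13, 13)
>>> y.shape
(17, 37, 3)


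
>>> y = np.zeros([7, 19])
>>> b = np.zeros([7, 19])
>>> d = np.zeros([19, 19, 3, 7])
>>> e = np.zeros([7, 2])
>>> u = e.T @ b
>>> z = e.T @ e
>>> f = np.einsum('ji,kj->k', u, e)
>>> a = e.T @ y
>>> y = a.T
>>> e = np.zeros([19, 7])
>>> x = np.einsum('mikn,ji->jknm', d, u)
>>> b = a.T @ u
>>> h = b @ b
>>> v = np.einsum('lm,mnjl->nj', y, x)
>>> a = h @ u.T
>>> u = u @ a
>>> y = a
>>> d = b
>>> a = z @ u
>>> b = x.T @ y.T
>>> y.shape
(19, 2)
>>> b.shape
(19, 7, 3, 19)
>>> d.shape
(19, 19)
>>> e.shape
(19, 7)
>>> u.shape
(2, 2)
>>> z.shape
(2, 2)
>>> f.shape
(7,)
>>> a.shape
(2, 2)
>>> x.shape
(2, 3, 7, 19)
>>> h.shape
(19, 19)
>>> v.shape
(3, 7)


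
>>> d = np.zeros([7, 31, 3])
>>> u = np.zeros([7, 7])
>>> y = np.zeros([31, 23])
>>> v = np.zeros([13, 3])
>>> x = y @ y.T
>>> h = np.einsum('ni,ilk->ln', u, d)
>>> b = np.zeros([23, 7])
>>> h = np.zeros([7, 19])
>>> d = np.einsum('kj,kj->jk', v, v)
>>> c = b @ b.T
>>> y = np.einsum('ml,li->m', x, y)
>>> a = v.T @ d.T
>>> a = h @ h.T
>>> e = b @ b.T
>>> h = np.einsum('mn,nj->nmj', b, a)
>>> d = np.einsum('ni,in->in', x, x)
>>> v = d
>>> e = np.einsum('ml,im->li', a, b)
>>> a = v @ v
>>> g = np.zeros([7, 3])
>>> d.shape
(31, 31)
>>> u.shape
(7, 7)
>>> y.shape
(31,)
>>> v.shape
(31, 31)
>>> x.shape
(31, 31)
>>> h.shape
(7, 23, 7)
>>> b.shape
(23, 7)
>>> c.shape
(23, 23)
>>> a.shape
(31, 31)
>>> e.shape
(7, 23)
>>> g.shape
(7, 3)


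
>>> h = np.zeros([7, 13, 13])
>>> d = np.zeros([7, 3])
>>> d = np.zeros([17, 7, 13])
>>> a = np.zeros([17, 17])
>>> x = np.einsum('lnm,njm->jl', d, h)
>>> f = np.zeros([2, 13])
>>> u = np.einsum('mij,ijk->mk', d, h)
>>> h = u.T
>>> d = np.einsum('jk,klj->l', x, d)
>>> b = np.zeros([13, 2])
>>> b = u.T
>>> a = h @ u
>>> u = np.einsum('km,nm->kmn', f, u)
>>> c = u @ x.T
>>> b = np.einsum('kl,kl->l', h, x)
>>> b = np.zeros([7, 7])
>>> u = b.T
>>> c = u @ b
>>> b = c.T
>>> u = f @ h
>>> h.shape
(13, 17)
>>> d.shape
(7,)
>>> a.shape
(13, 13)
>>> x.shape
(13, 17)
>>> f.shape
(2, 13)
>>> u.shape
(2, 17)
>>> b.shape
(7, 7)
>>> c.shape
(7, 7)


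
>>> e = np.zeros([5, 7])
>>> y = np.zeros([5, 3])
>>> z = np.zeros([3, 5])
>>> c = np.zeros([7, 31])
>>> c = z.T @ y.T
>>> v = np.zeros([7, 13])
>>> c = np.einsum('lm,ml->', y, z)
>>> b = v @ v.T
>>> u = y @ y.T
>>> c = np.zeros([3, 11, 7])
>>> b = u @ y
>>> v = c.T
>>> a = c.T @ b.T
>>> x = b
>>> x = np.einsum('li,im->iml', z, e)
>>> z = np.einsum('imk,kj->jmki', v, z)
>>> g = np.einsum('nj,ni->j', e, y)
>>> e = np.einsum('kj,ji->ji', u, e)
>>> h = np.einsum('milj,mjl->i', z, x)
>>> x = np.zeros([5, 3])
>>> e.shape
(5, 7)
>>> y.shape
(5, 3)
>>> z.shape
(5, 11, 3, 7)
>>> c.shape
(3, 11, 7)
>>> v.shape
(7, 11, 3)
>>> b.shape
(5, 3)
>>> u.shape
(5, 5)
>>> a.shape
(7, 11, 5)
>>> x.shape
(5, 3)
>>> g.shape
(7,)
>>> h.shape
(11,)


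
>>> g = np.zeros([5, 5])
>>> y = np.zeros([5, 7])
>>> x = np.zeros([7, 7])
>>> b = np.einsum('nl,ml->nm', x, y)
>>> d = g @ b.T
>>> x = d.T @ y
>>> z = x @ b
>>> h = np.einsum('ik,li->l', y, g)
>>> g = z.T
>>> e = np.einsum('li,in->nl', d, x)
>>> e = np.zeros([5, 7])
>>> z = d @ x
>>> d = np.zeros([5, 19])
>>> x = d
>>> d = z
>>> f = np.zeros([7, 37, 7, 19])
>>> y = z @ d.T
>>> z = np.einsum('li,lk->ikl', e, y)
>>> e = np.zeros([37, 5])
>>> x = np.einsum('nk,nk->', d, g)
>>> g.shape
(5, 7)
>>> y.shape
(5, 5)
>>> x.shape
()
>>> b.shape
(7, 5)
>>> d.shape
(5, 7)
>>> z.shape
(7, 5, 5)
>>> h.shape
(5,)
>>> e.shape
(37, 5)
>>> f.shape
(7, 37, 7, 19)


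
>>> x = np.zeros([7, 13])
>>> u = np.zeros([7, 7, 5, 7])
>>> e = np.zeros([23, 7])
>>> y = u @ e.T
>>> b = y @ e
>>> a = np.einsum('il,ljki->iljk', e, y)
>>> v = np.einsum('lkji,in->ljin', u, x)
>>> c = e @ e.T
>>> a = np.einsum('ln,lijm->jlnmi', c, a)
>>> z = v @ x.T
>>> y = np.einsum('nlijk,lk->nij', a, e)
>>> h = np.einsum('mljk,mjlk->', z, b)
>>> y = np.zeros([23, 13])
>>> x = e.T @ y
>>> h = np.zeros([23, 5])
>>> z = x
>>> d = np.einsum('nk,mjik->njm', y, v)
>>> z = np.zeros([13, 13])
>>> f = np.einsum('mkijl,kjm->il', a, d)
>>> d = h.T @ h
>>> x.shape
(7, 13)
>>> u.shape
(7, 7, 5, 7)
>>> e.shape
(23, 7)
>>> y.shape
(23, 13)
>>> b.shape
(7, 7, 5, 7)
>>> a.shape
(7, 23, 23, 5, 7)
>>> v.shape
(7, 5, 7, 13)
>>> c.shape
(23, 23)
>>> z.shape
(13, 13)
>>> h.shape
(23, 5)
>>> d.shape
(5, 5)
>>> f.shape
(23, 7)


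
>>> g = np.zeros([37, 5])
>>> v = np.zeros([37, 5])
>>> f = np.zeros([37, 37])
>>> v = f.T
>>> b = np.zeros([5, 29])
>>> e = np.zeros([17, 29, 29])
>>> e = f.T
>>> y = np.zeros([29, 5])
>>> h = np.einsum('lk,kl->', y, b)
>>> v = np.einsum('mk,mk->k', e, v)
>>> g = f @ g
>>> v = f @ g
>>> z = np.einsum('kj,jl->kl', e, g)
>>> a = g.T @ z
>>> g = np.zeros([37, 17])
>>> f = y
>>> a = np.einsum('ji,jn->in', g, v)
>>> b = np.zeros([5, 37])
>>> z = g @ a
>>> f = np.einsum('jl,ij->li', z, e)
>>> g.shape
(37, 17)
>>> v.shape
(37, 5)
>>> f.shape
(5, 37)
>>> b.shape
(5, 37)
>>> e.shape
(37, 37)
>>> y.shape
(29, 5)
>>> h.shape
()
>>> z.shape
(37, 5)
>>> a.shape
(17, 5)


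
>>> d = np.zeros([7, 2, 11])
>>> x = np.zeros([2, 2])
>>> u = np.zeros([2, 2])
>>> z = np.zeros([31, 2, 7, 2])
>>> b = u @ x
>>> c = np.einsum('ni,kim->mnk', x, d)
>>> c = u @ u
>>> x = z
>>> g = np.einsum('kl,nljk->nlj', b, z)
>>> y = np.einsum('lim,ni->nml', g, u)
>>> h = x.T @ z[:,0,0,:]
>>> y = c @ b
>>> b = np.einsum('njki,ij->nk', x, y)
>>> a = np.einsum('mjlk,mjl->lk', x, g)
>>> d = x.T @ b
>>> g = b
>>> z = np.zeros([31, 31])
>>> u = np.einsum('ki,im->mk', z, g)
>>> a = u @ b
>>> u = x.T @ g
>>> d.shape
(2, 7, 2, 7)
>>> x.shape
(31, 2, 7, 2)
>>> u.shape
(2, 7, 2, 7)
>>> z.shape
(31, 31)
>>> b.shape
(31, 7)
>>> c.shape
(2, 2)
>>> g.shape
(31, 7)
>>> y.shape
(2, 2)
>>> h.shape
(2, 7, 2, 2)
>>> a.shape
(7, 7)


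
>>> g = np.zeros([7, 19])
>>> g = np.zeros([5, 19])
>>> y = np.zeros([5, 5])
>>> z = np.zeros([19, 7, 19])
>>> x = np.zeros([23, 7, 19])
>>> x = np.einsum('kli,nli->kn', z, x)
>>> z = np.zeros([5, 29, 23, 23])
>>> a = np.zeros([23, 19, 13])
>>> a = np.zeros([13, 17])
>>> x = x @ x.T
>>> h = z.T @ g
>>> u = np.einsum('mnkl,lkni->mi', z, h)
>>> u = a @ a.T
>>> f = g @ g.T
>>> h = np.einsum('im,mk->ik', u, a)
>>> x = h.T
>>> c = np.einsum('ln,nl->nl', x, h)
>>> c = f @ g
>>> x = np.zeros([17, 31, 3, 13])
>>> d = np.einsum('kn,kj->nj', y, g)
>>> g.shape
(5, 19)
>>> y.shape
(5, 5)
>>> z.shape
(5, 29, 23, 23)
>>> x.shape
(17, 31, 3, 13)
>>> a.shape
(13, 17)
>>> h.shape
(13, 17)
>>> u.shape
(13, 13)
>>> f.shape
(5, 5)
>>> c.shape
(5, 19)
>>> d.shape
(5, 19)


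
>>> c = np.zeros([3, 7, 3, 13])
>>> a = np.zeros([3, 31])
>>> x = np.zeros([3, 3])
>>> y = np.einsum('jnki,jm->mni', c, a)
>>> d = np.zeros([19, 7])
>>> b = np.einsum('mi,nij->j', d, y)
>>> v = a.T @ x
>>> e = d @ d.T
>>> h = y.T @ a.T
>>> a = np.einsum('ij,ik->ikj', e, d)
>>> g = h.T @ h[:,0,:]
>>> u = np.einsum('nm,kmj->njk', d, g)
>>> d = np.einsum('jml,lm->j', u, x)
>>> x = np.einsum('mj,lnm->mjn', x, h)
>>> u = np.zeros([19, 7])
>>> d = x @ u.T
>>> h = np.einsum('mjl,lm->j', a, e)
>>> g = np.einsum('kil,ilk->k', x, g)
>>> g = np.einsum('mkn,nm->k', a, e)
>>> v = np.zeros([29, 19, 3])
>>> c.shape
(3, 7, 3, 13)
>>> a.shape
(19, 7, 19)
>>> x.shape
(3, 3, 7)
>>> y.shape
(31, 7, 13)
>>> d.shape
(3, 3, 19)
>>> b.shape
(13,)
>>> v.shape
(29, 19, 3)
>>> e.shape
(19, 19)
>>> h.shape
(7,)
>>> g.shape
(7,)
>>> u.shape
(19, 7)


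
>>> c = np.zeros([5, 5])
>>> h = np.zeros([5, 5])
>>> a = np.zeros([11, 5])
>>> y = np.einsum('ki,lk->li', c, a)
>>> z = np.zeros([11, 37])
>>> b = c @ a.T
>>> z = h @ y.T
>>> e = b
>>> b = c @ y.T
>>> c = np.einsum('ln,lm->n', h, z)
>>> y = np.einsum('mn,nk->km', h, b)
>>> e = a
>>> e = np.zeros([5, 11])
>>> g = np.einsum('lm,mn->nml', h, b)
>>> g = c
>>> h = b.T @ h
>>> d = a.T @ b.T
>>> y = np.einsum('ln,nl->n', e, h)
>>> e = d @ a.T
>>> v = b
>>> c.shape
(5,)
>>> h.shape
(11, 5)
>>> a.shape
(11, 5)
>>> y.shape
(11,)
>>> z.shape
(5, 11)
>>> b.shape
(5, 11)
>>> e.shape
(5, 11)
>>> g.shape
(5,)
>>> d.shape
(5, 5)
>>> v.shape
(5, 11)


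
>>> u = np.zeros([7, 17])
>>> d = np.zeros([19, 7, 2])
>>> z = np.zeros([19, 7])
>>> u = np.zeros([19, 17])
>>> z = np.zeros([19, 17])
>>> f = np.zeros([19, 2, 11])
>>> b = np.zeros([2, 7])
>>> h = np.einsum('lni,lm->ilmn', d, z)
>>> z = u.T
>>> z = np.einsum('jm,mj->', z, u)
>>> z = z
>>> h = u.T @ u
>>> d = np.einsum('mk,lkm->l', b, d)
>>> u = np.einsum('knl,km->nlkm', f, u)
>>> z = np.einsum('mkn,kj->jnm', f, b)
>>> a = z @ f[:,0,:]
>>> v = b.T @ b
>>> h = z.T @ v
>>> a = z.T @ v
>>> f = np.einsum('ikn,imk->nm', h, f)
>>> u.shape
(2, 11, 19, 17)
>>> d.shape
(19,)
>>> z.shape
(7, 11, 19)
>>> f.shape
(7, 2)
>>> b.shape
(2, 7)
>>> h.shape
(19, 11, 7)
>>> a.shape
(19, 11, 7)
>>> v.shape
(7, 7)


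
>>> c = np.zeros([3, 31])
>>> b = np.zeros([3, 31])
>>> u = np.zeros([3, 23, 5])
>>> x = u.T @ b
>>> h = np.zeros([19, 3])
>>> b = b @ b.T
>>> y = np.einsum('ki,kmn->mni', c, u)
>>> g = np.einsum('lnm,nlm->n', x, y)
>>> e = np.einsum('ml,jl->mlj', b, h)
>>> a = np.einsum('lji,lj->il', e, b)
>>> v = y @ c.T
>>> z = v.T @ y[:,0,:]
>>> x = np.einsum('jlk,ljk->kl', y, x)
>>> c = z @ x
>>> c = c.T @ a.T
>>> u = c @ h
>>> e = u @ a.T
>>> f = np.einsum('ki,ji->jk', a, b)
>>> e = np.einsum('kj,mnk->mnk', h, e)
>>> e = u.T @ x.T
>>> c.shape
(5, 5, 19)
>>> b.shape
(3, 3)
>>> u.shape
(5, 5, 3)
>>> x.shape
(31, 5)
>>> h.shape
(19, 3)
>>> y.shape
(23, 5, 31)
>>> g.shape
(23,)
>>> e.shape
(3, 5, 31)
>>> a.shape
(19, 3)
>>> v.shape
(23, 5, 3)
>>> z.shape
(3, 5, 31)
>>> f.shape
(3, 19)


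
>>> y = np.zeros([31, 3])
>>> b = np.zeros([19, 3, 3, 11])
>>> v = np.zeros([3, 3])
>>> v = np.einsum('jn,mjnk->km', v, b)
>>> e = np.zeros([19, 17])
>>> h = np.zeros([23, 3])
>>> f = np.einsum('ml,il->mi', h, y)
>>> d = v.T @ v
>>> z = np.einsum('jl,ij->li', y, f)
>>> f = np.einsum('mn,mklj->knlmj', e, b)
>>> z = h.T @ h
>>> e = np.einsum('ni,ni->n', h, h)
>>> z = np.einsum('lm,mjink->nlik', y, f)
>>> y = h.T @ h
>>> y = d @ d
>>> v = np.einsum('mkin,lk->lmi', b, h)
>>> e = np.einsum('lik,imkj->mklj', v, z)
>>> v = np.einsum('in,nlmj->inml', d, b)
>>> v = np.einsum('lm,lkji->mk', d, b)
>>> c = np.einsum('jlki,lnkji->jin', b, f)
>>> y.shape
(19, 19)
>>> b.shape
(19, 3, 3, 11)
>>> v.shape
(19, 3)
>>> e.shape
(31, 3, 23, 11)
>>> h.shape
(23, 3)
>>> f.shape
(3, 17, 3, 19, 11)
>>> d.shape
(19, 19)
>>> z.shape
(19, 31, 3, 11)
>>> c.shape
(19, 11, 17)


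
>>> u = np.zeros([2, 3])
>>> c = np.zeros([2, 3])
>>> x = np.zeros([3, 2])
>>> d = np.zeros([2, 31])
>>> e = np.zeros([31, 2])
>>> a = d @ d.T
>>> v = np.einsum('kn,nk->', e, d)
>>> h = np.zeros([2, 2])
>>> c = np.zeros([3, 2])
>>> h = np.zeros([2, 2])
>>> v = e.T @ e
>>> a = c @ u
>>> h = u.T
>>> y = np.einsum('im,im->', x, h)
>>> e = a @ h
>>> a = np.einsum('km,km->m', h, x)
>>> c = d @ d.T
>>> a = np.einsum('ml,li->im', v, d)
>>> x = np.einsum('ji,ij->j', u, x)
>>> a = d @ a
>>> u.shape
(2, 3)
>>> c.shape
(2, 2)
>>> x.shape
(2,)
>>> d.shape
(2, 31)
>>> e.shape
(3, 2)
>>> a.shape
(2, 2)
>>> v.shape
(2, 2)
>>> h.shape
(3, 2)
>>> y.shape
()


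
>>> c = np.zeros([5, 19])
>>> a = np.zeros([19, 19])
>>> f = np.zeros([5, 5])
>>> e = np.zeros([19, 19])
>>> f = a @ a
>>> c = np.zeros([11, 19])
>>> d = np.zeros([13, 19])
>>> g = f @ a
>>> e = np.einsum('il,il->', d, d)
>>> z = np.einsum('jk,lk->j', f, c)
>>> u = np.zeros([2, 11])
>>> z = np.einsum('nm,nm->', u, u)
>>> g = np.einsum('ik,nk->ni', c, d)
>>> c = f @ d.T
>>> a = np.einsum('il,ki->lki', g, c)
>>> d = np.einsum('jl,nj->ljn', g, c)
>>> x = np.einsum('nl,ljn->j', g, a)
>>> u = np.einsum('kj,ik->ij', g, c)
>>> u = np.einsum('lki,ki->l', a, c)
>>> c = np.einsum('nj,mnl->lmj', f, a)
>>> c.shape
(13, 11, 19)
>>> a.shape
(11, 19, 13)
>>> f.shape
(19, 19)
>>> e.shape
()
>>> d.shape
(11, 13, 19)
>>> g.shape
(13, 11)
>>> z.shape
()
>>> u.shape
(11,)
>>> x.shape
(19,)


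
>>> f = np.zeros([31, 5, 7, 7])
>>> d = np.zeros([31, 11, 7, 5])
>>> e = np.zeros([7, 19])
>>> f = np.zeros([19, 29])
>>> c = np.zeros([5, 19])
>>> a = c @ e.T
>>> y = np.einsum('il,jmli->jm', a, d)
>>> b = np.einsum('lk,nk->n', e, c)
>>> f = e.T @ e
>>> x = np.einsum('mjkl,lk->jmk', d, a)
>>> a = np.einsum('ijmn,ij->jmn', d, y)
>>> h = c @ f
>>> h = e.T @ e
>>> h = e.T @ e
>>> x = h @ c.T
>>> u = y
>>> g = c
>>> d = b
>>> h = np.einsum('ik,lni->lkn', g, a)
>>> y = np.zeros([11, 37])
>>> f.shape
(19, 19)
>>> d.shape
(5,)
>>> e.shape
(7, 19)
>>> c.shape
(5, 19)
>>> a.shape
(11, 7, 5)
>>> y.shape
(11, 37)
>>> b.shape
(5,)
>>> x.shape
(19, 5)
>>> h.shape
(11, 19, 7)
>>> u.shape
(31, 11)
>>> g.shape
(5, 19)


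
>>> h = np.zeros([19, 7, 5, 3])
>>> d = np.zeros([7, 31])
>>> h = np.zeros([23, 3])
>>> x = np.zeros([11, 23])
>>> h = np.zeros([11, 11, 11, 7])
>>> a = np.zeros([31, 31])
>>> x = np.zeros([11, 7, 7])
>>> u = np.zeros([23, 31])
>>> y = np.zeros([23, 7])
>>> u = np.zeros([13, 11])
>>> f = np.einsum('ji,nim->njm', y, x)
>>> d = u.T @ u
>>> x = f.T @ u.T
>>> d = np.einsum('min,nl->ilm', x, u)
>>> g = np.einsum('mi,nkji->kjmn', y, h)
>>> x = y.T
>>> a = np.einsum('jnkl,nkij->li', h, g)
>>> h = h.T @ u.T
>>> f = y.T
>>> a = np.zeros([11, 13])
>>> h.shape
(7, 11, 11, 13)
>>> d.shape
(23, 11, 7)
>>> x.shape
(7, 23)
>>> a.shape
(11, 13)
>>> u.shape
(13, 11)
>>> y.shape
(23, 7)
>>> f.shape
(7, 23)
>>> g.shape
(11, 11, 23, 11)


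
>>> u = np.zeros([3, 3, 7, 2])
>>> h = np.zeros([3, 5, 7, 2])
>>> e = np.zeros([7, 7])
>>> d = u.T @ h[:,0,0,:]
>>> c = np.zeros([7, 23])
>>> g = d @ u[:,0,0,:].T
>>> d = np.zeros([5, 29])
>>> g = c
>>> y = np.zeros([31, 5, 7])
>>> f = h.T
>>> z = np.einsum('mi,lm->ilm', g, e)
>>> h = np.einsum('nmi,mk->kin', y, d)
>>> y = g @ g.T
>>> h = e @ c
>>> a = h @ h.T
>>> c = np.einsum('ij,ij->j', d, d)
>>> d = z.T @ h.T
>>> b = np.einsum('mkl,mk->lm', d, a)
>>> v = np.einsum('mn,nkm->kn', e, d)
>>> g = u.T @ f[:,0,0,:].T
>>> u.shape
(3, 3, 7, 2)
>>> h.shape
(7, 23)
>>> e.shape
(7, 7)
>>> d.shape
(7, 7, 7)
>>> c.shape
(29,)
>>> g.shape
(2, 7, 3, 2)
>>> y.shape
(7, 7)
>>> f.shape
(2, 7, 5, 3)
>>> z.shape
(23, 7, 7)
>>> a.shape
(7, 7)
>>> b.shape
(7, 7)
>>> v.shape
(7, 7)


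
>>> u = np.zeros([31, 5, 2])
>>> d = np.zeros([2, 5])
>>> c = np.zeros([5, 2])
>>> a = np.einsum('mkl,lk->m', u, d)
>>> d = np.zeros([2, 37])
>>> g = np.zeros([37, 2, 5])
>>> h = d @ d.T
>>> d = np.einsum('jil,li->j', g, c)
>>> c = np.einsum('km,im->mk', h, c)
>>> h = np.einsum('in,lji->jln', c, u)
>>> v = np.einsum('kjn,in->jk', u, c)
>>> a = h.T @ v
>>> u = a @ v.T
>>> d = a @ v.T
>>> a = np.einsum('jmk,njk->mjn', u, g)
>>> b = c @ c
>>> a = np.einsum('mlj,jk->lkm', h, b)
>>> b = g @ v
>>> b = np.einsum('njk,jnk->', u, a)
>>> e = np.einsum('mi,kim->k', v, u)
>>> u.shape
(2, 31, 5)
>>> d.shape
(2, 31, 5)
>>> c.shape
(2, 2)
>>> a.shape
(31, 2, 5)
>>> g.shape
(37, 2, 5)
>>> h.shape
(5, 31, 2)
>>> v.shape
(5, 31)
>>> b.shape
()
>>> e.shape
(2,)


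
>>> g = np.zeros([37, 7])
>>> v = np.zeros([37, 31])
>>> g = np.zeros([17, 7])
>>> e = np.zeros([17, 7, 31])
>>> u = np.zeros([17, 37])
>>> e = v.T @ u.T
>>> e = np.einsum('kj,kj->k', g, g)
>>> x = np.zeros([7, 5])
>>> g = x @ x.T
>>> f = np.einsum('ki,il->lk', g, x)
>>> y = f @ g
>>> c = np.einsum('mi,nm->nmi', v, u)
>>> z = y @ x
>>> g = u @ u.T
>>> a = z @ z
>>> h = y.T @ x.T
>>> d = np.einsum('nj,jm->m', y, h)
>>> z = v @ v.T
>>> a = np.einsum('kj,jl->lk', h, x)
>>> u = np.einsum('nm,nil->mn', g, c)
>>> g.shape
(17, 17)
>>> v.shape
(37, 31)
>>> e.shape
(17,)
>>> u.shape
(17, 17)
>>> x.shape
(7, 5)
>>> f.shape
(5, 7)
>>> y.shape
(5, 7)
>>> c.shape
(17, 37, 31)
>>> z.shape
(37, 37)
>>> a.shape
(5, 7)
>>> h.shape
(7, 7)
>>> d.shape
(7,)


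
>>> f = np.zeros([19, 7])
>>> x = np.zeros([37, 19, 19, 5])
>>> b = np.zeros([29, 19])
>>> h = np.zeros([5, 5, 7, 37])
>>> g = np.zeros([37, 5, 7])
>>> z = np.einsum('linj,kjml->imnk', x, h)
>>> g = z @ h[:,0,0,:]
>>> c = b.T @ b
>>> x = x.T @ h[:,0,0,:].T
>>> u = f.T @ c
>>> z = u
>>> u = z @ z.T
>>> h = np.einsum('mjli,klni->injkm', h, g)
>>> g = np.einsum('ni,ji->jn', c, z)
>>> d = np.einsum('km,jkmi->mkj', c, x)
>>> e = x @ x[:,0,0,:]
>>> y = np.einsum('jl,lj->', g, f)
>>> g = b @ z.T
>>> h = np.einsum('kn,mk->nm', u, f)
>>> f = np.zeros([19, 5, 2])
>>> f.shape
(19, 5, 2)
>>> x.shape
(5, 19, 19, 5)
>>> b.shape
(29, 19)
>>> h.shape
(7, 19)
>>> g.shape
(29, 7)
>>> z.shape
(7, 19)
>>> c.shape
(19, 19)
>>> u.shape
(7, 7)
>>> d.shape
(19, 19, 5)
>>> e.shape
(5, 19, 19, 5)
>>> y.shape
()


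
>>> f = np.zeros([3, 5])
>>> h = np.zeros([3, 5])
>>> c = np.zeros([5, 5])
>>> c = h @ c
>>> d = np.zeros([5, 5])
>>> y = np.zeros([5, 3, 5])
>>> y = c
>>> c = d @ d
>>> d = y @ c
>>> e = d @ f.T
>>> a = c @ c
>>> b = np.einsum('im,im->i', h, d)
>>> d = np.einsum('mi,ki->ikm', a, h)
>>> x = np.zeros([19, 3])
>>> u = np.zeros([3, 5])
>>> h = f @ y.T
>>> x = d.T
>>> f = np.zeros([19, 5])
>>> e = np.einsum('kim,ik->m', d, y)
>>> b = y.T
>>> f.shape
(19, 5)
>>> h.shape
(3, 3)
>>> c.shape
(5, 5)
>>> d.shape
(5, 3, 5)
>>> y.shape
(3, 5)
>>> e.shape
(5,)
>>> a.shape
(5, 5)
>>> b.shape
(5, 3)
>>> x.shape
(5, 3, 5)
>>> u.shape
(3, 5)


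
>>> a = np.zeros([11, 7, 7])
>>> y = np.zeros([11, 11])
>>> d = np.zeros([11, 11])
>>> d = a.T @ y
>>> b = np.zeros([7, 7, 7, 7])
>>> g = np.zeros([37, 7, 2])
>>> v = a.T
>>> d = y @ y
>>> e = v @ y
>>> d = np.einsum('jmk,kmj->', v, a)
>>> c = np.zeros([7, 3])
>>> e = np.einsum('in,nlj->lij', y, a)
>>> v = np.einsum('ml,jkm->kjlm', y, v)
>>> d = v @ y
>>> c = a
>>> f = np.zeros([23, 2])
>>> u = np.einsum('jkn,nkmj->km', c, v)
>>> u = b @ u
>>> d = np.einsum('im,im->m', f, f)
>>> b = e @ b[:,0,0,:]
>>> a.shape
(11, 7, 7)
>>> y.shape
(11, 11)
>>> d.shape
(2,)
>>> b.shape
(7, 11, 7)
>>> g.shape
(37, 7, 2)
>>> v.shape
(7, 7, 11, 11)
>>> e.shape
(7, 11, 7)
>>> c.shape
(11, 7, 7)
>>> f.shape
(23, 2)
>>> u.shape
(7, 7, 7, 11)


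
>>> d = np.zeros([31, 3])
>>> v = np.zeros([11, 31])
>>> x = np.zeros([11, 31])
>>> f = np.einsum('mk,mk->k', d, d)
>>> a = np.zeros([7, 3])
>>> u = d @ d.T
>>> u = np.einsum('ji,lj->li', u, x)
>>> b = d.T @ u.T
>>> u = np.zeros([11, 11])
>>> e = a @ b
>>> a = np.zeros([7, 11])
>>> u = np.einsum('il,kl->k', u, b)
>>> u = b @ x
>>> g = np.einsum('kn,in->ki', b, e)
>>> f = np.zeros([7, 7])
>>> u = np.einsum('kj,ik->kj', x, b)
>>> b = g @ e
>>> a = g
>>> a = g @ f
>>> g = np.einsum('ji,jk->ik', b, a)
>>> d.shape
(31, 3)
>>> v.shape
(11, 31)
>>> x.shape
(11, 31)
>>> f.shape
(7, 7)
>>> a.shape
(3, 7)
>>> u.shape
(11, 31)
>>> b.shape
(3, 11)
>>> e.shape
(7, 11)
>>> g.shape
(11, 7)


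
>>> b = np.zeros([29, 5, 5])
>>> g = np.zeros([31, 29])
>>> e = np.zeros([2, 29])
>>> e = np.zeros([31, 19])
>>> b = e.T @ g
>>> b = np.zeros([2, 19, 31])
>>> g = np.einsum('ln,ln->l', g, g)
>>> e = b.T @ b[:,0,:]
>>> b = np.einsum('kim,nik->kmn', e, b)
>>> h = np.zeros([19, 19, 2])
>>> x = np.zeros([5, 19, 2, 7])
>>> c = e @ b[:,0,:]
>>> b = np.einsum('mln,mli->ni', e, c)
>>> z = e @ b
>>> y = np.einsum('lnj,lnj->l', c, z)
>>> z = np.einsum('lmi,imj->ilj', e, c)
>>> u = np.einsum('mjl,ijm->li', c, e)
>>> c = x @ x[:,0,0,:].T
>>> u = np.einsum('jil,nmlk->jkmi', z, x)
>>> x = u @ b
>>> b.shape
(31, 2)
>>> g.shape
(31,)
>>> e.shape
(31, 19, 31)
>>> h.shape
(19, 19, 2)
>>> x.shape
(31, 7, 19, 2)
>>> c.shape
(5, 19, 2, 5)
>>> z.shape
(31, 31, 2)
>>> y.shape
(31,)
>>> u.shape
(31, 7, 19, 31)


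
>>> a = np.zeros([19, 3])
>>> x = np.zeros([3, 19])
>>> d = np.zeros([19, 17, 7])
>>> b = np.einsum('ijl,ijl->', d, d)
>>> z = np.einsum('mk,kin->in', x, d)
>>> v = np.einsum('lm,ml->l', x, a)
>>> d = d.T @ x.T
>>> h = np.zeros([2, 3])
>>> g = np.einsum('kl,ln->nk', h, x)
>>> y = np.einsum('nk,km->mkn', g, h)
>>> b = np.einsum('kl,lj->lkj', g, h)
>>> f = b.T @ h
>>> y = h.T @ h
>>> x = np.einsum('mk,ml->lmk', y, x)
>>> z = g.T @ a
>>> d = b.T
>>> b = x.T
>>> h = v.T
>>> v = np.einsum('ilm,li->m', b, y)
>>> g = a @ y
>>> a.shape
(19, 3)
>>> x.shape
(19, 3, 3)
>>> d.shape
(3, 19, 2)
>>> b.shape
(3, 3, 19)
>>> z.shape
(2, 3)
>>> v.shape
(19,)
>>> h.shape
(3,)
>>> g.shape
(19, 3)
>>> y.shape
(3, 3)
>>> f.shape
(3, 19, 3)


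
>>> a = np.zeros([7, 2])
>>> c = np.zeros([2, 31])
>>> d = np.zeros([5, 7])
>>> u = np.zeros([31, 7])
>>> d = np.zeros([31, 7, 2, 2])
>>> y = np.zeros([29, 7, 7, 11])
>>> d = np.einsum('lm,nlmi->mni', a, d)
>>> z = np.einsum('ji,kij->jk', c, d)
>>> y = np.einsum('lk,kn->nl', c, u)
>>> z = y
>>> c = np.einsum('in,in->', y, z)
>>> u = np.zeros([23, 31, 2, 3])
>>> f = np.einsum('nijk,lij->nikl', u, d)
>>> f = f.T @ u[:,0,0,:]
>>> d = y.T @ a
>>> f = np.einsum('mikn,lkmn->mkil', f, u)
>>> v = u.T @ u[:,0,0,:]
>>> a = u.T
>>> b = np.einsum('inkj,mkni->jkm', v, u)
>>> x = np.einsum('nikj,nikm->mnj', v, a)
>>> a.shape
(3, 2, 31, 23)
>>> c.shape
()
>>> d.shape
(2, 2)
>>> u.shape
(23, 31, 2, 3)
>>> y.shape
(7, 2)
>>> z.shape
(7, 2)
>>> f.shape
(2, 31, 3, 23)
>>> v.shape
(3, 2, 31, 3)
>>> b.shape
(3, 31, 23)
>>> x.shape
(23, 3, 3)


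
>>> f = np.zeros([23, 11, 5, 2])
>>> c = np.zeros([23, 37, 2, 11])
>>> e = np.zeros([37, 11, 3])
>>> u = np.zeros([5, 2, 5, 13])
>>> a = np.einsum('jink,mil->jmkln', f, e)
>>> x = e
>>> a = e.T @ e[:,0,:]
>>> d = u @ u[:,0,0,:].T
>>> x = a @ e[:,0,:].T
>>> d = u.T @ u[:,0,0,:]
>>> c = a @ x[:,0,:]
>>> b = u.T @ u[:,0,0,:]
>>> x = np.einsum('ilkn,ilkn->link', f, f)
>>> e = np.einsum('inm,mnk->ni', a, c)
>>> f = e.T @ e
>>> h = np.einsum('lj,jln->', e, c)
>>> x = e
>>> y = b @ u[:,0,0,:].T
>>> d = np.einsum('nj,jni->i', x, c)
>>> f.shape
(3, 3)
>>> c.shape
(3, 11, 37)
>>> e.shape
(11, 3)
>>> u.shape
(5, 2, 5, 13)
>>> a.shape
(3, 11, 3)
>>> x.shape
(11, 3)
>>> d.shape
(37,)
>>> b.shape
(13, 5, 2, 13)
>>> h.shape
()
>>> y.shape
(13, 5, 2, 5)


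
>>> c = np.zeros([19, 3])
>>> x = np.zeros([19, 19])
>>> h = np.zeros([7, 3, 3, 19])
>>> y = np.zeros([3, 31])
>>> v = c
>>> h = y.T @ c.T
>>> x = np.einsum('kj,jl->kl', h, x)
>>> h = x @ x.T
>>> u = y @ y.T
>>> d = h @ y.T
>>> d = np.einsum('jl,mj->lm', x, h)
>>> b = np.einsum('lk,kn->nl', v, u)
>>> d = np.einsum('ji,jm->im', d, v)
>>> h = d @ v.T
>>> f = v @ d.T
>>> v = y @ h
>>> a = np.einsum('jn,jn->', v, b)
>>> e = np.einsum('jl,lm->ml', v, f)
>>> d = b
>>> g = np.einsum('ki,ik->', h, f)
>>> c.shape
(19, 3)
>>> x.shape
(31, 19)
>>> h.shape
(31, 19)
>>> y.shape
(3, 31)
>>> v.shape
(3, 19)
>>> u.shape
(3, 3)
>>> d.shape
(3, 19)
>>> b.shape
(3, 19)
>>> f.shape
(19, 31)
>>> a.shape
()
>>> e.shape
(31, 19)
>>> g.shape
()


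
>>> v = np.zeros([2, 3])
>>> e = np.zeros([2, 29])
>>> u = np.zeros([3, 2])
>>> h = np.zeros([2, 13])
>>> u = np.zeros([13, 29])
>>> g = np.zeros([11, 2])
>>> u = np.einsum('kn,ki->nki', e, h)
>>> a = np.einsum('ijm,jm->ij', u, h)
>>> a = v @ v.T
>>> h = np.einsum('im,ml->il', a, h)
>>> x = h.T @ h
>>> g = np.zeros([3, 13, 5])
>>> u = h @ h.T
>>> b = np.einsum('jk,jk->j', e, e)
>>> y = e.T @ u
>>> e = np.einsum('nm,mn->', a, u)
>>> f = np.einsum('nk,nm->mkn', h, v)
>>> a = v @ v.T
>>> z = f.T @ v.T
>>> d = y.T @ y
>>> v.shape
(2, 3)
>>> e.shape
()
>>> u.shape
(2, 2)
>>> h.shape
(2, 13)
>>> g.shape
(3, 13, 5)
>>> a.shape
(2, 2)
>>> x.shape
(13, 13)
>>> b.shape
(2,)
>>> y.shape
(29, 2)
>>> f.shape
(3, 13, 2)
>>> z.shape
(2, 13, 2)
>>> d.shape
(2, 2)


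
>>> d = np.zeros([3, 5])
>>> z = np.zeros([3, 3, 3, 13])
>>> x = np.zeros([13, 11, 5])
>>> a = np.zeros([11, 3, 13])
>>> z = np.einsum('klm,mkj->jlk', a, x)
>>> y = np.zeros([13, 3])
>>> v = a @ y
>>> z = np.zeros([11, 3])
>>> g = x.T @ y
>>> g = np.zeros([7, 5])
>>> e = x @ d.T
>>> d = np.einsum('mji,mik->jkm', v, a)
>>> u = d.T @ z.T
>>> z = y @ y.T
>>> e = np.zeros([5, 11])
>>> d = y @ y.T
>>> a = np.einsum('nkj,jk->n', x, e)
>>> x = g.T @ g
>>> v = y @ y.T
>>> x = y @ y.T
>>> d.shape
(13, 13)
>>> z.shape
(13, 13)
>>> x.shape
(13, 13)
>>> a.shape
(13,)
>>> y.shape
(13, 3)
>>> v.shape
(13, 13)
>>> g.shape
(7, 5)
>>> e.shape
(5, 11)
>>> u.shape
(11, 13, 11)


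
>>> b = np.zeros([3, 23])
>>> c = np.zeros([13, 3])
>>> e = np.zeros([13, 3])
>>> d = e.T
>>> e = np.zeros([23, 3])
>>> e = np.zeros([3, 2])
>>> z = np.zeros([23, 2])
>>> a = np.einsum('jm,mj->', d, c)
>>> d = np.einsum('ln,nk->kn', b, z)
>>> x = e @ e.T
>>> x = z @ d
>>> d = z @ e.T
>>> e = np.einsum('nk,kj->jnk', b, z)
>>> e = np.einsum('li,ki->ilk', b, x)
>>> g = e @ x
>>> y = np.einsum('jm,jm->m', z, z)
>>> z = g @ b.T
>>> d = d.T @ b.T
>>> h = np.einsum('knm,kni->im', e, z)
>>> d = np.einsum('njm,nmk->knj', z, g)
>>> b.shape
(3, 23)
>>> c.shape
(13, 3)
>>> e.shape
(23, 3, 23)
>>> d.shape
(23, 23, 3)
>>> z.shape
(23, 3, 3)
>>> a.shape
()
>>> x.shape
(23, 23)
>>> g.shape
(23, 3, 23)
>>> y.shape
(2,)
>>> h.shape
(3, 23)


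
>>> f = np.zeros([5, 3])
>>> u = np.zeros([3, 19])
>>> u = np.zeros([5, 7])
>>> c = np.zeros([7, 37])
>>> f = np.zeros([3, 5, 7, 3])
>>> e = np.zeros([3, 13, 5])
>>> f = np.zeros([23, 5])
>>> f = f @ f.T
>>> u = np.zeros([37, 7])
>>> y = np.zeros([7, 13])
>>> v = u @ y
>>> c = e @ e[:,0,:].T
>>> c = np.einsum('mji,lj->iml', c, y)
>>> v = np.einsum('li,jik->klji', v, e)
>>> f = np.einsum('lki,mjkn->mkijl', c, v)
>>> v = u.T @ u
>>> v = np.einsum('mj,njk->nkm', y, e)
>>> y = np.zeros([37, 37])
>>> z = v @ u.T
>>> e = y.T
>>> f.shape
(5, 3, 7, 37, 3)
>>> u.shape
(37, 7)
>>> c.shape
(3, 3, 7)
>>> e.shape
(37, 37)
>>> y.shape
(37, 37)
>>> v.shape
(3, 5, 7)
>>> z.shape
(3, 5, 37)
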